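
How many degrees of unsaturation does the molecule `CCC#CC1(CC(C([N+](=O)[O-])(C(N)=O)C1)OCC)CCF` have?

5

Molecular formula from the SMILES: C14H21FN2O4.
DoU = (2C + 2 + N − H − X)/2 = (2·14 + 2 + 2 − 21 − 1)/2 = 10/2 = 5.
(Structurally: 1 ring(s) + 4 π bond(s) = 5.)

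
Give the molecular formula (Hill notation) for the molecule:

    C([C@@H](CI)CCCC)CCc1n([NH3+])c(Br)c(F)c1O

Heavy atoms from the SMILES: 1 Br, 13 C, 1 F, 1 I, 2 N, 1 O.
Implicit hydrogens by atom environment:
  7 × C: 2 H each → 14
  4 × C (aromatic): no H
  1 × Br: no H
  1 × C: 3 H
  1 × C: 1 H
  1 × F: no H
  1 × I: no H
  1 × N (charge +1): 3 H
  1 × N (aromatic): no H
  1 × O: 1 H
  Total hydrogens = 22.
Net charge +1.
Molecular formula: C13H22BrFIN2O+

C13H22BrFIN2O+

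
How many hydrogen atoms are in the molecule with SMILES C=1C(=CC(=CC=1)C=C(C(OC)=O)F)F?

Hydrogens are implicit in SMILES; fill each atom to its normal valence:
  4 × C (aromatic): 1 H each → 4
  2 × C (aromatic): no H
  2 × C: no H
  2 × F: no H
  2 × O: no H
  1 × C: 3 H
  1 × C: 1 H
  Total hydrogens = 8.

8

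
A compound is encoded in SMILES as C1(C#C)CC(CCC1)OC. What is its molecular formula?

C9H14O

Heavy atoms from the SMILES: 9 C, 1 O.
Implicit hydrogens by atom environment:
  4 × C: 2 H each → 8
  3 × C: 1 H each → 3
  1 × C: 3 H
  1 × C: no H
  1 × O: no H
  Total hydrogens = 14.
Molecular formula: C9H14O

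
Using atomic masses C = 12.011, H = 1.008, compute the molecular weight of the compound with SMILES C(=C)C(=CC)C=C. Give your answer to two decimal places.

Molecular formula: C7H10.
M = 7×12.011 + 10×1.008 = 94.16 g/mol.

94.16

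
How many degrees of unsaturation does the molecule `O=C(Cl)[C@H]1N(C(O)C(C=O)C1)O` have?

Molecular formula from the SMILES: C6H8ClNO4.
DoU = (2C + 2 + N − H − X)/2 = (2·6 + 2 + 1 − 8 − 1)/2 = 6/2 = 3.
(Structurally: 1 ring(s) + 2 π bond(s) = 3.)

3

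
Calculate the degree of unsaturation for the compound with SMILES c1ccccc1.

Molecular formula from the SMILES: C6H6.
DoU = (2C + 2 + N − H − X)/2 = (2·6 + 2 + 0 − 6 − 0)/2 = 8/2 = 4.
(Structurally: 1 ring(s) + 3 π bond(s) = 4.)

4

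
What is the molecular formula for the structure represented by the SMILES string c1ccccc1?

C6H6

Heavy atoms from the SMILES: 6 C.
Implicit hydrogens by atom environment:
  6 × C (aromatic): 1 H each → 6
  Total hydrogens = 6.
Molecular formula: C6H6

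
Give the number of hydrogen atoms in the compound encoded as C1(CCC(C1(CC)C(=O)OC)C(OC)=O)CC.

Hydrogens are implicit in SMILES; fill each atom to its normal valence:
  4 × C: 3 H each → 12
  4 × C: 2 H each → 8
  4 × O: no H
  3 × C: no H
  2 × C: 1 H each → 2
  Total hydrogens = 22.

22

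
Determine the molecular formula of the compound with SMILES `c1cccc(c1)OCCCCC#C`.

Heavy atoms from the SMILES: 12 C, 1 O.
Implicit hydrogens by atom environment:
  5 × C (aromatic): 1 H each → 5
  4 × C: 2 H each → 8
  1 × C: 1 H
  1 × C (aromatic): no H
  1 × C: no H
  1 × O: no H
  Total hydrogens = 14.
Molecular formula: C12H14O

C12H14O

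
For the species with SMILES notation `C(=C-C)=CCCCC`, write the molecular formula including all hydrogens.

Heavy atoms from the SMILES: 8 C.
Implicit hydrogens by atom environment:
  3 × C: 2 H each → 6
  2 × C: 3 H each → 6
  2 × C: 1 H each → 2
  1 × C: no H
  Total hydrogens = 14.
Molecular formula: C8H14

C8H14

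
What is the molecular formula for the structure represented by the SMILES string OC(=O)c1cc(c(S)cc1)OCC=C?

Heavy atoms from the SMILES: 10 C, 3 O, 1 S.
Implicit hydrogens by atom environment:
  3 × C (aromatic): 1 H each → 3
  3 × C (aromatic): no H
  2 × C: 2 H each → 4
  2 × O: no H
  1 × C: 1 H
  1 × C: no H
  1 × O: 1 H
  1 × S: 1 H
  Total hydrogens = 10.
Molecular formula: C10H10O3S

C10H10O3S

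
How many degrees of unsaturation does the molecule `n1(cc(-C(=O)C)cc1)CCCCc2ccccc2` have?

Molecular formula from the SMILES: C16H19NO.
DoU = (2C + 2 + N − H − X)/2 = (2·16 + 2 + 1 − 19 − 0)/2 = 16/2 = 8.
(Structurally: 2 ring(s) + 6 π bond(s) = 8.)

8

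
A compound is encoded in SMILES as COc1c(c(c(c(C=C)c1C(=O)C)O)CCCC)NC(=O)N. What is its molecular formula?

C16H22N2O4

Heavy atoms from the SMILES: 16 C, 2 N, 4 O.
Implicit hydrogens by atom environment:
  6 × C (aromatic): no H
  4 × C: 2 H each → 8
  3 × C: 3 H each → 9
  3 × O: no H
  2 × C: no H
  1 × C: 1 H
  1 × N: 2 H
  1 × N: 1 H
  1 × O: 1 H
  Total hydrogens = 22.
Molecular formula: C16H22N2O4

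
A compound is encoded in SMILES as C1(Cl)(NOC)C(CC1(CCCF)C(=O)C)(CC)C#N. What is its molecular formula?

C13H20ClFN2O2

Heavy atoms from the SMILES: 13 C, 1 Cl, 1 F, 2 N, 2 O.
Implicit hydrogens by atom environment:
  5 × C: 2 H each → 10
  5 × C: no H
  3 × C: 3 H each → 9
  2 × O: no H
  1 × Cl: no H
  1 × F: no H
  1 × N: 1 H
  1 × N: no H
  Total hydrogens = 20.
Molecular formula: C13H20ClFN2O2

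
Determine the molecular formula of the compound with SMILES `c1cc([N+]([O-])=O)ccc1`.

Heavy atoms from the SMILES: 6 C, 1 N, 2 O.
Implicit hydrogens by atom environment:
  5 × C (aromatic): 1 H each → 5
  1 × C (aromatic): no H
  1 × N (charge +1): no H
  1 × O: no H
  1 × O (charge -1): no H
  Total hydrogens = 5.
Molecular formula: C6H5NO2

C6H5NO2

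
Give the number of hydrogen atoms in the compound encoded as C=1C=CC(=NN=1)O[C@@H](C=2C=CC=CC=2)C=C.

12

Hydrogens are implicit in SMILES; fill each atom to its normal valence:
  8 × C (aromatic): 1 H each → 8
  2 × C: 1 H each → 2
  2 × C (aromatic): no H
  2 × N (aromatic): no H
  1 × C: 2 H
  1 × O: no H
  Total hydrogens = 12.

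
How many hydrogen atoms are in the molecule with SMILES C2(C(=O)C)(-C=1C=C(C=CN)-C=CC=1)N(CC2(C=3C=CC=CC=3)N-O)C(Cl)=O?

20

Hydrogens are implicit in SMILES; fill each atom to its normal valence:
  9 × C (aromatic): 1 H each → 9
  4 × C: no H
  3 × C (aromatic): no H
  2 × C: 1 H each → 2
  2 × O: no H
  1 × C: 3 H
  1 × C: 2 H
  1 × Cl: no H
  1 × N: 2 H
  1 × N: 1 H
  1 × N: no H
  1 × O: 1 H
  Total hydrogens = 20.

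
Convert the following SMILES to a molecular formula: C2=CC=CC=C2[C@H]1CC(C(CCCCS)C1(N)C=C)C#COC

C20H27NOS

Heavy atoms from the SMILES: 20 C, 1 N, 1 O, 1 S.
Implicit hydrogens by atom environment:
  6 × C: 2 H each → 12
  5 × C (aromatic): 1 H each → 5
  4 × C: 1 H each → 4
  3 × C: no H
  1 × C: 3 H
  1 × C (aromatic): no H
  1 × N: 2 H
  1 × O: no H
  1 × S: 1 H
  Total hydrogens = 27.
Molecular formula: C20H27NOS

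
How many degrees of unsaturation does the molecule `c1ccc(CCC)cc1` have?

4

Molecular formula from the SMILES: C9H12.
DoU = (2C + 2 + N − H − X)/2 = (2·9 + 2 + 0 − 12 − 0)/2 = 8/2 = 4.
(Structurally: 1 ring(s) + 3 π bond(s) = 4.)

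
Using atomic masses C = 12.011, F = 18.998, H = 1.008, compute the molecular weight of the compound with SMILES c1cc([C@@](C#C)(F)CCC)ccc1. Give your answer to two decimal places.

Molecular formula: C12H13F.
M = 12×12.011 + 1×18.998 + 13×1.008 = 176.23 g/mol.

176.23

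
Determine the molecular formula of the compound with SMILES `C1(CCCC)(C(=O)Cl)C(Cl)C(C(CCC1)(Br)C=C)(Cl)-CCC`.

C17H26BrCl3O

Heavy atoms from the SMILES: 1 Br, 17 C, 3 Cl, 1 O.
Implicit hydrogens by atom environment:
  9 × C: 2 H each → 18
  4 × C: no H
  3 × Cl: no H
  2 × C: 3 H each → 6
  2 × C: 1 H each → 2
  1 × Br: no H
  1 × O: no H
  Total hydrogens = 26.
Molecular formula: C17H26BrCl3O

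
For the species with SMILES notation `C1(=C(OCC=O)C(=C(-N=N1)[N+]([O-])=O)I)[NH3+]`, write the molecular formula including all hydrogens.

C6H6IN4O4+

Heavy atoms from the SMILES: 6 C, 1 I, 4 N, 4 O.
Implicit hydrogens by atom environment:
  4 × C (aromatic): no H
  3 × O: no H
  2 × N (aromatic): no H
  1 × C: 2 H
  1 × C: 1 H
  1 × I: no H
  1 × N (charge +1): 3 H
  1 × N (charge +1): no H
  1 × O (charge -1): no H
  Total hydrogens = 6.
Net charge +1.
Molecular formula: C6H6IN4O4+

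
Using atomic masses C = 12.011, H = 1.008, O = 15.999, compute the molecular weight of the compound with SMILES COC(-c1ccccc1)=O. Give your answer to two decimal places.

136.15

Molecular formula: C8H8O2.
M = 8×12.011 + 8×1.008 + 2×15.999 = 136.15 g/mol.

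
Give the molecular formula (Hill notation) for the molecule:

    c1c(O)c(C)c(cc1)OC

C8H10O2

Heavy atoms from the SMILES: 8 C, 2 O.
Implicit hydrogens by atom environment:
  3 × C (aromatic): 1 H each → 3
  3 × C (aromatic): no H
  2 × C: 3 H each → 6
  1 × O: 1 H
  1 × O: no H
  Total hydrogens = 10.
Molecular formula: C8H10O2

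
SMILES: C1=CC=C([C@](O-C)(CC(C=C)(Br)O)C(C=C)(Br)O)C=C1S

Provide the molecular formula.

Heavy atoms from the SMILES: 2 Br, 15 C, 3 O, 1 S.
Implicit hydrogens by atom environment:
  4 × C (aromatic): 1 H each → 4
  3 × C: 2 H each → 6
  3 × C: no H
  2 × Br: no H
  2 × C: 1 H each → 2
  2 × C (aromatic): no H
  2 × O: 1 H each → 2
  1 × C: 3 H
  1 × O: no H
  1 × S: 1 H
  Total hydrogens = 18.
Molecular formula: C15H18Br2O3S

C15H18Br2O3S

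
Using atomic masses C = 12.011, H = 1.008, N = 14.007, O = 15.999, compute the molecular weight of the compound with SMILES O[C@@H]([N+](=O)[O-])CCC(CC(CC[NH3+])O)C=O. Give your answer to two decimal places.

Molecular formula: C9H19N2O5+.
M = 9×12.011 + 19×1.008 + 2×14.007 + 5×15.999 = 235.26 g/mol.

235.26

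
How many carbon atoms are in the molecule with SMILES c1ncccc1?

5

The symbol for carbon appears 5 times in the SMILES. Lowercase c denotes aromatic carbon and counts toward C.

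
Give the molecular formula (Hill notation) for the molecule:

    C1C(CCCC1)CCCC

C10H20

Heavy atoms from the SMILES: 10 C.
Implicit hydrogens by atom environment:
  8 × C: 2 H each → 16
  1 × C: 3 H
  1 × C: 1 H
  Total hydrogens = 20.
Molecular formula: C10H20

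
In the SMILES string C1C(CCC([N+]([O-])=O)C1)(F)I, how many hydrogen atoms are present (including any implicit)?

Hydrogens are implicit in SMILES; fill each atom to its normal valence:
  4 × C: 2 H each → 8
  1 × C: 1 H
  1 × C: no H
  1 × F: no H
  1 × I: no H
  1 × N (charge +1): no H
  1 × O: no H
  1 × O (charge -1): no H
  Total hydrogens = 9.

9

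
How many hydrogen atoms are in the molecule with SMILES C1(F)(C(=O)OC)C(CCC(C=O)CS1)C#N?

12

Hydrogens are implicit in SMILES; fill each atom to its normal valence:
  3 × C: 2 H each → 6
  3 × C: 1 H each → 3
  3 × C: no H
  3 × O: no H
  1 × C: 3 H
  1 × F: no H
  1 × N: no H
  1 × S: no H
  Total hydrogens = 12.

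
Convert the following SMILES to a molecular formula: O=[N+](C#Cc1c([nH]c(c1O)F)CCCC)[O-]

C10H11FN2O3

Heavy atoms from the SMILES: 10 C, 1 F, 2 N, 3 O.
Implicit hydrogens by atom environment:
  4 × C (aromatic): no H
  3 × C: 2 H each → 6
  2 × C: no H
  1 × C: 3 H
  1 × F: no H
  1 × N (aromatic): 1 H
  1 × N (charge +1): no H
  1 × O: 1 H
  1 × O: no H
  1 × O (charge -1): no H
  Total hydrogens = 11.
Molecular formula: C10H11FN2O3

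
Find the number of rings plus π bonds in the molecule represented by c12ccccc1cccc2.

7

Molecular formula from the SMILES: C10H8.
DoU = (2C + 2 + N − H − X)/2 = (2·10 + 2 + 0 − 8 − 0)/2 = 14/2 = 7.
(Structurally: 2 ring(s) + 5 π bond(s) = 7.)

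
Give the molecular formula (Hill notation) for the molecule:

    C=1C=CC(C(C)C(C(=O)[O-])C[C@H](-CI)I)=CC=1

Heavy atoms from the SMILES: 13 C, 2 I, 2 O.
Implicit hydrogens by atom environment:
  5 × C (aromatic): 1 H each → 5
  3 × C: 1 H each → 3
  2 × C: 2 H each → 4
  2 × I: no H
  1 × C: 3 H
  1 × C: no H
  1 × C (aromatic): no H
  1 × O: no H
  1 × O (charge -1): no H
  Total hydrogens = 15.
Net charge -1.
Molecular formula: C13H15I2O2-

C13H15I2O2-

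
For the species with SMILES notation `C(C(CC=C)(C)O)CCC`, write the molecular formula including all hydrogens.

C9H18O

Heavy atoms from the SMILES: 9 C, 1 O.
Implicit hydrogens by atom environment:
  5 × C: 2 H each → 10
  2 × C: 3 H each → 6
  1 × C: 1 H
  1 × C: no H
  1 × O: 1 H
  Total hydrogens = 18.
Molecular formula: C9H18O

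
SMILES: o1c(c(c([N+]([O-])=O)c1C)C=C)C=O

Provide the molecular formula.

Heavy atoms from the SMILES: 8 C, 1 N, 4 O.
Implicit hydrogens by atom environment:
  4 × C (aromatic): no H
  2 × C: 1 H each → 2
  2 × O: no H
  1 × C: 3 H
  1 × C: 2 H
  1 × N (charge +1): no H
  1 × O (aromatic): no H
  1 × O (charge -1): no H
  Total hydrogens = 7.
Molecular formula: C8H7NO4

C8H7NO4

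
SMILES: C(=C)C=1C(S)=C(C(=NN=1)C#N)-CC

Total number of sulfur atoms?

The symbol for sulfur appears 1 time in the SMILES.

1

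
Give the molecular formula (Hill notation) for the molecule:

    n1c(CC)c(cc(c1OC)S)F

C8H10FNOS

Heavy atoms from the SMILES: 8 C, 1 F, 1 N, 1 O, 1 S.
Implicit hydrogens by atom environment:
  4 × C (aromatic): no H
  2 × C: 3 H each → 6
  1 × C: 2 H
  1 × C (aromatic): 1 H
  1 × F: no H
  1 × N (aromatic): no H
  1 × O: no H
  1 × S: 1 H
  Total hydrogens = 10.
Molecular formula: C8H10FNOS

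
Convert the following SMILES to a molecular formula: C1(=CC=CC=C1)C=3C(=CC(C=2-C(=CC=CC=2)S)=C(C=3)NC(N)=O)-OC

C20H18N2O2S

Heavy atoms from the SMILES: 20 C, 2 N, 2 O, 1 S.
Implicit hydrogens by atom environment:
  11 × C (aromatic): 1 H each → 11
  7 × C (aromatic): no H
  2 × O: no H
  1 × C: 3 H
  1 × C: no H
  1 × N: 2 H
  1 × N: 1 H
  1 × S: 1 H
  Total hydrogens = 18.
Molecular formula: C20H18N2O2S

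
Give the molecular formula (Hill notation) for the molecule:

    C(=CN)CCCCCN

Heavy atoms from the SMILES: 7 C, 2 N.
Implicit hydrogens by atom environment:
  5 × C: 2 H each → 10
  2 × C: 1 H each → 2
  2 × N: 2 H each → 4
  Total hydrogens = 16.
Molecular formula: C7H16N2

C7H16N2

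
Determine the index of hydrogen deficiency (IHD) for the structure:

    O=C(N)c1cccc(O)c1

5

Molecular formula from the SMILES: C7H7NO2.
DoU = (2C + 2 + N − H − X)/2 = (2·7 + 2 + 1 − 7 − 0)/2 = 10/2 = 5.
(Structurally: 1 ring(s) + 4 π bond(s) = 5.)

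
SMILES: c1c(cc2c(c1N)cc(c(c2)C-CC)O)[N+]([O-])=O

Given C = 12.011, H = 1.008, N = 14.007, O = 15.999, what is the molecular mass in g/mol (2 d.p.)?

Molecular formula: C13H14N2O3.
M = 13×12.011 + 14×1.008 + 2×14.007 + 3×15.999 = 246.27 g/mol.

246.27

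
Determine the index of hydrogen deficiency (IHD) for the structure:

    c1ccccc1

Molecular formula from the SMILES: C6H6.
DoU = (2C + 2 + N − H − X)/2 = (2·6 + 2 + 0 − 6 − 0)/2 = 8/2 = 4.
(Structurally: 1 ring(s) + 3 π bond(s) = 4.)

4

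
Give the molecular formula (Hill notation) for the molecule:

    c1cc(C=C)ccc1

Heavy atoms from the SMILES: 8 C.
Implicit hydrogens by atom environment:
  5 × C (aromatic): 1 H each → 5
  1 × C: 2 H
  1 × C: 1 H
  1 × C (aromatic): no H
  Total hydrogens = 8.
Molecular formula: C8H8

C8H8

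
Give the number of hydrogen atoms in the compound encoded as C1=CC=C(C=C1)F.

5

Hydrogens are implicit in SMILES; fill each atom to its normal valence:
  5 × C (aromatic): 1 H each → 5
  1 × C (aromatic): no H
  1 × F: no H
  Total hydrogens = 5.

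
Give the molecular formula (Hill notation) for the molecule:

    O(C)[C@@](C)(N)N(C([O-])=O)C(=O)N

Heavy atoms from the SMILES: 5 C, 3 N, 4 O.
Implicit hydrogens by atom environment:
  3 × C: no H
  3 × O: no H
  2 × C: 3 H each → 6
  2 × N: 2 H each → 4
  1 × N: no H
  1 × O (charge -1): no H
  Total hydrogens = 10.
Net charge -1.
Molecular formula: C5H10N3O4-

C5H10N3O4-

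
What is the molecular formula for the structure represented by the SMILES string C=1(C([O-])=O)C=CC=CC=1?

C7H5O2-

Heavy atoms from the SMILES: 7 C, 2 O.
Implicit hydrogens by atom environment:
  5 × C (aromatic): 1 H each → 5
  1 × C (aromatic): no H
  1 × C: no H
  1 × O: no H
  1 × O (charge -1): no H
  Total hydrogens = 5.
Net charge -1.
Molecular formula: C7H5O2-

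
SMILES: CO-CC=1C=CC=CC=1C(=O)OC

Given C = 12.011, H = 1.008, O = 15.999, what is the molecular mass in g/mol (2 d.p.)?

Molecular formula: C10H12O3.
M = 10×12.011 + 12×1.008 + 3×15.999 = 180.20 g/mol.

180.20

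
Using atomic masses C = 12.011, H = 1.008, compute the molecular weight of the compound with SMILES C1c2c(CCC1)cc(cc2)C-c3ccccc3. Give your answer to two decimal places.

222.33

Molecular formula: C17H18.
M = 17×12.011 + 18×1.008 = 222.33 g/mol.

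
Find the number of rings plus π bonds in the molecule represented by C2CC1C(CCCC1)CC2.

2

Molecular formula from the SMILES: C10H18.
DoU = (2C + 2 + N − H − X)/2 = (2·10 + 2 + 0 − 18 − 0)/2 = 4/2 = 2.
(Structurally: 2 ring(s) + 0 π bond(s) = 2.)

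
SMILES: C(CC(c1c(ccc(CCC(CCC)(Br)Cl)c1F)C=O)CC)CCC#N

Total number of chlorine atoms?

The symbol for chlorine appears 1 time in the SMILES.

1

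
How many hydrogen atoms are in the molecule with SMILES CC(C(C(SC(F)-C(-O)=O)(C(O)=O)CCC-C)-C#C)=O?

Hydrogens are implicit in SMILES; fill each atom to its normal valence:
  5 × C: no H
  3 × C: 2 H each → 6
  3 × C: 1 H each → 3
  3 × O: no H
  2 × C: 3 H each → 6
  2 × O: 1 H each → 2
  1 × F: no H
  1 × S: no H
  Total hydrogens = 17.

17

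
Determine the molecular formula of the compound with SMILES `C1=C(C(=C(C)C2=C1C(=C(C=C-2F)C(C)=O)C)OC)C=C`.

Heavy atoms from the SMILES: 17 C, 1 F, 2 O.
Implicit hydrogens by atom environment:
  8 × C (aromatic): no H
  4 × C: 3 H each → 12
  2 × C (aromatic): 1 H each → 2
  2 × O: no H
  1 × C: 2 H
  1 × C: 1 H
  1 × C: no H
  1 × F: no H
  Total hydrogens = 17.
Molecular formula: C17H17FO2

C17H17FO2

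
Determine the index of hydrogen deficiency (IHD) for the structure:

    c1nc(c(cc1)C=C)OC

Molecular formula from the SMILES: C8H9NO.
DoU = (2C + 2 + N − H − X)/2 = (2·8 + 2 + 1 − 9 − 0)/2 = 10/2 = 5.
(Structurally: 1 ring(s) + 4 π bond(s) = 5.)

5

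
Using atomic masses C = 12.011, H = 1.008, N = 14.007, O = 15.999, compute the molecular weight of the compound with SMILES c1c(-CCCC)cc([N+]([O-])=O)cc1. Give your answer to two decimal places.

Molecular formula: C10H13NO2.
M = 10×12.011 + 13×1.008 + 1×14.007 + 2×15.999 = 179.22 g/mol.

179.22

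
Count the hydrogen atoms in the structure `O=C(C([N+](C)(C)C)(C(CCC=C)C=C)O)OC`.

24

Hydrogens are implicit in SMILES; fill each atom to its normal valence:
  4 × C: 3 H each → 12
  4 × C: 2 H each → 8
  3 × C: 1 H each → 3
  2 × C: no H
  2 × O: no H
  1 × N (charge +1): no H
  1 × O: 1 H
  Total hydrogens = 24.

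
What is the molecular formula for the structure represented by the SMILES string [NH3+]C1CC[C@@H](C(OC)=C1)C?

Heavy atoms from the SMILES: 8 C, 1 N, 1 O.
Implicit hydrogens by atom environment:
  3 × C: 1 H each → 3
  2 × C: 3 H each → 6
  2 × C: 2 H each → 4
  1 × C: no H
  1 × N (charge +1): 3 H
  1 × O: no H
  Total hydrogens = 16.
Net charge +1.
Molecular formula: C8H16NO+

C8H16NO+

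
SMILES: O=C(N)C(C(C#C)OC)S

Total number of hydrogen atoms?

9

Hydrogens are implicit in SMILES; fill each atom to its normal valence:
  3 × C: 1 H each → 3
  2 × C: no H
  2 × O: no H
  1 × C: 3 H
  1 × N: 2 H
  1 × S: 1 H
  Total hydrogens = 9.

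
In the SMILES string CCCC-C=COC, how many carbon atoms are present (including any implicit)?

The symbol for carbon appears 7 times in the SMILES.

7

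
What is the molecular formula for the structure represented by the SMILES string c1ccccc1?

Heavy atoms from the SMILES: 6 C.
Implicit hydrogens by atom environment:
  6 × C (aromatic): 1 H each → 6
  Total hydrogens = 6.
Molecular formula: C6H6

C6H6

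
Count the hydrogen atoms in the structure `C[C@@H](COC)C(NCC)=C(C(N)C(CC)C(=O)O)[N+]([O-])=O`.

Hydrogens are implicit in SMILES; fill each atom to its normal valence:
  4 × C: 3 H each → 12
  3 × C: 2 H each → 6
  3 × C: 1 H each → 3
  3 × C: no H
  3 × O: no H
  1 × N: 2 H
  1 × N: 1 H
  1 × N (charge +1): no H
  1 × O: 1 H
  1 × O (charge -1): no H
  Total hydrogens = 25.

25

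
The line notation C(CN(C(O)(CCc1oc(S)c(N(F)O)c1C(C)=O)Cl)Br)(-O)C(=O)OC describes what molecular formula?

C13H17BrClFN2O7S

Heavy atoms from the SMILES: 1 Br, 13 C, 1 Cl, 1 F, 2 N, 7 O, 1 S.
Implicit hydrogens by atom environment:
  4 × C (aromatic): no H
  3 × C: 2 H each → 6
  3 × C: no H
  3 × O: 1 H each → 3
  3 × O: no H
  2 × C: 3 H each → 6
  2 × N: no H
  1 × Br: no H
  1 × C: 1 H
  1 × Cl: no H
  1 × F: no H
  1 × O (aromatic): no H
  1 × S: 1 H
  Total hydrogens = 17.
Molecular formula: C13H17BrClFN2O7S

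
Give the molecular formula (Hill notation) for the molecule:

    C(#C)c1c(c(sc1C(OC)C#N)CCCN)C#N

Heavy atoms from the SMILES: 13 C, 3 N, 1 O, 1 S.
Implicit hydrogens by atom environment:
  4 × C (aromatic): no H
  3 × C: 2 H each → 6
  3 × C: no H
  2 × C: 1 H each → 2
  2 × N: no H
  1 × C: 3 H
  1 × N: 2 H
  1 × O: no H
  1 × S (aromatic): no H
  Total hydrogens = 13.
Molecular formula: C13H13N3OS

C13H13N3OS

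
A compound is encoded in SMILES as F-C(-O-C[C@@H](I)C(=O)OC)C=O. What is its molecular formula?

C6H8FIO4

Heavy atoms from the SMILES: 6 C, 1 F, 1 I, 4 O.
Implicit hydrogens by atom environment:
  4 × O: no H
  3 × C: 1 H each → 3
  1 × C: 3 H
  1 × C: 2 H
  1 × C: no H
  1 × F: no H
  1 × I: no H
  Total hydrogens = 8.
Molecular formula: C6H8FIO4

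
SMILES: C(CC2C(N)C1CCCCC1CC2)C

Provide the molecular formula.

C13H25N

Heavy atoms from the SMILES: 13 C, 1 N.
Implicit hydrogens by atom environment:
  8 × C: 2 H each → 16
  4 × C: 1 H each → 4
  1 × C: 3 H
  1 × N: 2 H
  Total hydrogens = 25.
Molecular formula: C13H25N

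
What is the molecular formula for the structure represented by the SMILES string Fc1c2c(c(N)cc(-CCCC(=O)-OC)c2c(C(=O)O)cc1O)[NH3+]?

Heavy atoms from the SMILES: 16 C, 1 F, 2 N, 5 O.
Implicit hydrogens by atom environment:
  8 × C (aromatic): no H
  3 × C: 2 H each → 6
  3 × O: no H
  2 × C (aromatic): 1 H each → 2
  2 × C: no H
  2 × O: 1 H each → 2
  1 × C: 3 H
  1 × F: no H
  1 × N (charge +1): 3 H
  1 × N: 2 H
  Total hydrogens = 18.
Net charge +1.
Molecular formula: C16H18FN2O5+

C16H18FN2O5+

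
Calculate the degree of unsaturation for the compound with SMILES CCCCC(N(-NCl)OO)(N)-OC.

0

Molecular formula from the SMILES: C6H16ClN3O3.
DoU = (2C + 2 + N − H − X)/2 = (2·6 + 2 + 3 − 16 − 1)/2 = 0/2 = 0.
(Structurally: 0 ring(s) + 0 π bond(s) = 0.)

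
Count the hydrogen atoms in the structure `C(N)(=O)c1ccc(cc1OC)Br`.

Hydrogens are implicit in SMILES; fill each atom to its normal valence:
  3 × C (aromatic): 1 H each → 3
  3 × C (aromatic): no H
  2 × O: no H
  1 × Br: no H
  1 × C: 3 H
  1 × C: no H
  1 × N: 2 H
  Total hydrogens = 8.

8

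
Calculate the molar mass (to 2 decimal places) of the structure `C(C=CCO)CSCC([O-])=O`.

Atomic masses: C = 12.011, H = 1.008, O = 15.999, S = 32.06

175.22

Molecular formula: C7H11O3S-.
M = 7×12.011 + 11×1.008 + 3×15.999 + 1×32.06 = 175.22 g/mol.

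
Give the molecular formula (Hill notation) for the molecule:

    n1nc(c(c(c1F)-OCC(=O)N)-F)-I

Heavy atoms from the SMILES: 6 C, 2 F, 1 I, 3 N, 2 O.
Implicit hydrogens by atom environment:
  4 × C (aromatic): no H
  2 × F: no H
  2 × N (aromatic): no H
  2 × O: no H
  1 × C: 2 H
  1 × C: no H
  1 × I: no H
  1 × N: 2 H
  Total hydrogens = 4.
Molecular formula: C6H4F2IN3O2

C6H4F2IN3O2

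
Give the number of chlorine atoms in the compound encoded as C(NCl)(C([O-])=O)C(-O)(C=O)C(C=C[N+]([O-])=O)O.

The symbol for chlorine appears 1 time in the SMILES.

1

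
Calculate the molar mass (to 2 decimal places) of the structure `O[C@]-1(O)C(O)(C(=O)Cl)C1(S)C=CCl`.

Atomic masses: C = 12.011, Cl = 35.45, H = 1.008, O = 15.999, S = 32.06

Molecular formula: C6H6Cl2O4S.
M = 6×12.011 + 2×35.45 + 6×1.008 + 4×15.999 + 1×32.06 = 245.07 g/mol.

245.07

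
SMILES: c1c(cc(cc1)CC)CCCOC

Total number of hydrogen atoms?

18

Hydrogens are implicit in SMILES; fill each atom to its normal valence:
  4 × C: 2 H each → 8
  4 × C (aromatic): 1 H each → 4
  2 × C: 3 H each → 6
  2 × C (aromatic): no H
  1 × O: no H
  Total hydrogens = 18.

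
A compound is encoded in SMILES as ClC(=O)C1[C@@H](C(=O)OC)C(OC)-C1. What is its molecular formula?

Heavy atoms from the SMILES: 8 C, 1 Cl, 4 O.
Implicit hydrogens by atom environment:
  4 × O: no H
  3 × C: 1 H each → 3
  2 × C: 3 H each → 6
  2 × C: no H
  1 × C: 2 H
  1 × Cl: no H
  Total hydrogens = 11.
Molecular formula: C8H11ClO4

C8H11ClO4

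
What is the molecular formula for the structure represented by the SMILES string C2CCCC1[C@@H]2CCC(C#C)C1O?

Heavy atoms from the SMILES: 12 C, 1 O.
Implicit hydrogens by atom environment:
  6 × C: 2 H each → 12
  5 × C: 1 H each → 5
  1 × C: no H
  1 × O: 1 H
  Total hydrogens = 18.
Molecular formula: C12H18O

C12H18O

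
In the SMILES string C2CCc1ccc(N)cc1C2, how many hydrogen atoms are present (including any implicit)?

13

Hydrogens are implicit in SMILES; fill each atom to its normal valence:
  4 × C: 2 H each → 8
  3 × C (aromatic): 1 H each → 3
  3 × C (aromatic): no H
  1 × N: 2 H
  Total hydrogens = 13.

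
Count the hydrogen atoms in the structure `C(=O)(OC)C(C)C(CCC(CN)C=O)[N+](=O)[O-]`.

Hydrogens are implicit in SMILES; fill each atom to its normal valence:
  4 × C: 1 H each → 4
  4 × O: no H
  3 × C: 2 H each → 6
  2 × C: 3 H each → 6
  1 × C: no H
  1 × N: 2 H
  1 × N (charge +1): no H
  1 × O (charge -1): no H
  Total hydrogens = 18.

18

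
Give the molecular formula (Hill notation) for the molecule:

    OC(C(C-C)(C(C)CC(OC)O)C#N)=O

Heavy atoms from the SMILES: 10 C, 1 N, 4 O.
Implicit hydrogens by atom environment:
  3 × C: 3 H each → 9
  3 × C: no H
  2 × C: 2 H each → 4
  2 × C: 1 H each → 2
  2 × O: 1 H each → 2
  2 × O: no H
  1 × N: no H
  Total hydrogens = 17.
Molecular formula: C10H17NO4

C10H17NO4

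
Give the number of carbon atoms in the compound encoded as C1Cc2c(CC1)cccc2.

The symbol for carbon appears 10 times in the SMILES. Lowercase c denotes aromatic carbon and counts toward C.

10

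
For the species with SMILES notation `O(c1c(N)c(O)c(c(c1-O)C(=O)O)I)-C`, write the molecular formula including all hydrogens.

C8H8INO5

Heavy atoms from the SMILES: 8 C, 1 I, 1 N, 5 O.
Implicit hydrogens by atom environment:
  6 × C (aromatic): no H
  3 × O: 1 H each → 3
  2 × O: no H
  1 × C: 3 H
  1 × C: no H
  1 × I: no H
  1 × N: 2 H
  Total hydrogens = 8.
Molecular formula: C8H8INO5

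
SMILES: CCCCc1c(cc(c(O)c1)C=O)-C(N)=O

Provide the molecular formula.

C12H15NO3

Heavy atoms from the SMILES: 12 C, 1 N, 3 O.
Implicit hydrogens by atom environment:
  4 × C (aromatic): no H
  3 × C: 2 H each → 6
  2 × C (aromatic): 1 H each → 2
  2 × O: no H
  1 × C: 3 H
  1 × C: 1 H
  1 × C: no H
  1 × N: 2 H
  1 × O: 1 H
  Total hydrogens = 15.
Molecular formula: C12H15NO3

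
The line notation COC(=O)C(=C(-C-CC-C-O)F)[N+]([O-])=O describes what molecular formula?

C8H12FNO5

Heavy atoms from the SMILES: 8 C, 1 F, 1 N, 5 O.
Implicit hydrogens by atom environment:
  4 × C: 2 H each → 8
  3 × C: no H
  3 × O: no H
  1 × C: 3 H
  1 × F: no H
  1 × N (charge +1): no H
  1 × O: 1 H
  1 × O (charge -1): no H
  Total hydrogens = 12.
Molecular formula: C8H12FNO5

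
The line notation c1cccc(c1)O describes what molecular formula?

C6H6O

Heavy atoms from the SMILES: 6 C, 1 O.
Implicit hydrogens by atom environment:
  5 × C (aromatic): 1 H each → 5
  1 × C (aromatic): no H
  1 × O: 1 H
  Total hydrogens = 6.
Molecular formula: C6H6O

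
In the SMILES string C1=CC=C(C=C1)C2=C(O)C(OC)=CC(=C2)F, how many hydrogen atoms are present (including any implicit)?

Hydrogens are implicit in SMILES; fill each atom to its normal valence:
  7 × C (aromatic): 1 H each → 7
  5 × C (aromatic): no H
  1 × C: 3 H
  1 × F: no H
  1 × O: 1 H
  1 × O: no H
  Total hydrogens = 11.

11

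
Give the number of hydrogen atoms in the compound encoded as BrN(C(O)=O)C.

Hydrogens are implicit in SMILES; fill each atom to its normal valence:
  1 × Br: no H
  1 × C: 3 H
  1 × C: no H
  1 × N: no H
  1 × O: 1 H
  1 × O: no H
  Total hydrogens = 4.

4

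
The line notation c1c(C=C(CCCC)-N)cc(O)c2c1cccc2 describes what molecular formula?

C16H19NO

Heavy atoms from the SMILES: 16 C, 1 N, 1 O.
Implicit hydrogens by atom environment:
  6 × C (aromatic): 1 H each → 6
  4 × C (aromatic): no H
  3 × C: 2 H each → 6
  1 × C: 3 H
  1 × C: 1 H
  1 × C: no H
  1 × N: 2 H
  1 × O: 1 H
  Total hydrogens = 19.
Molecular formula: C16H19NO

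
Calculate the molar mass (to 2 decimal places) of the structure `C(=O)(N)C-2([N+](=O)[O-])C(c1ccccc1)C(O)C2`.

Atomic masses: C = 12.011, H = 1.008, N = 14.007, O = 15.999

Molecular formula: C11H12N2O4.
M = 11×12.011 + 12×1.008 + 2×14.007 + 4×15.999 = 236.23 g/mol.

236.23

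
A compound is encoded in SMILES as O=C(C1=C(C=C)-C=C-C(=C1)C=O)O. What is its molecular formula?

Heavy atoms from the SMILES: 10 C, 3 O.
Implicit hydrogens by atom environment:
  3 × C (aromatic): 1 H each → 3
  3 × C (aromatic): no H
  2 × C: 1 H each → 2
  2 × O: no H
  1 × C: 2 H
  1 × C: no H
  1 × O: 1 H
  Total hydrogens = 8.
Molecular formula: C10H8O3

C10H8O3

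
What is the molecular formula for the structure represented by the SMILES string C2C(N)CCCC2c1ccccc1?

Heavy atoms from the SMILES: 12 C, 1 N.
Implicit hydrogens by atom environment:
  5 × C (aromatic): 1 H each → 5
  4 × C: 2 H each → 8
  2 × C: 1 H each → 2
  1 × C (aromatic): no H
  1 × N: 2 H
  Total hydrogens = 17.
Molecular formula: C12H17N

C12H17N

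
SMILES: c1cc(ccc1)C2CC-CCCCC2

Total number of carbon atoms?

The symbol for carbon appears 14 times in the SMILES. Lowercase c denotes aromatic carbon and counts toward C.

14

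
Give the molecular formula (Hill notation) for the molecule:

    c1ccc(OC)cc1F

C7H7FO

Heavy atoms from the SMILES: 7 C, 1 F, 1 O.
Implicit hydrogens by atom environment:
  4 × C (aromatic): 1 H each → 4
  2 × C (aromatic): no H
  1 × C: 3 H
  1 × F: no H
  1 × O: no H
  Total hydrogens = 7.
Molecular formula: C7H7FO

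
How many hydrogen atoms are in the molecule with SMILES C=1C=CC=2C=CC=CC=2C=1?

Hydrogens are implicit in SMILES; fill each atom to its normal valence:
  8 × C (aromatic): 1 H each → 8
  2 × C (aromatic): no H
  Total hydrogens = 8.

8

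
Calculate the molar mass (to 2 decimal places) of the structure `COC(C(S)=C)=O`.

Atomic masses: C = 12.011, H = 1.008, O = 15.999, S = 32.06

Molecular formula: C4H6O2S.
M = 4×12.011 + 6×1.008 + 2×15.999 + 1×32.06 = 118.15 g/mol.

118.15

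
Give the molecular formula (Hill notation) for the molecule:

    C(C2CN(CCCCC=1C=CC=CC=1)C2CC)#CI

C17H22IN

Heavy atoms from the SMILES: 17 C, 1 I, 1 N.
Implicit hydrogens by atom environment:
  6 × C: 2 H each → 12
  5 × C (aromatic): 1 H each → 5
  2 × C: 1 H each → 2
  2 × C: no H
  1 × C: 3 H
  1 × C (aromatic): no H
  1 × I: no H
  1 × N: no H
  Total hydrogens = 22.
Molecular formula: C17H22IN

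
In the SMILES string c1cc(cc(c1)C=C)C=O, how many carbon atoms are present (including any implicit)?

The symbol for carbon appears 9 times in the SMILES. Lowercase c denotes aromatic carbon and counts toward C.

9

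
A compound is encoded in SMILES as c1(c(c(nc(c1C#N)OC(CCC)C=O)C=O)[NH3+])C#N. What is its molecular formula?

Heavy atoms from the SMILES: 13 C, 4 N, 3 O.
Implicit hydrogens by atom environment:
  5 × C (aromatic): no H
  3 × C: 1 H each → 3
  3 × O: no H
  2 × C: 2 H each → 4
  2 × C: no H
  2 × N: no H
  1 × C: 3 H
  1 × N (charge +1): 3 H
  1 × N (aromatic): no H
  Total hydrogens = 13.
Net charge +1.
Molecular formula: C13H13N4O3+

C13H13N4O3+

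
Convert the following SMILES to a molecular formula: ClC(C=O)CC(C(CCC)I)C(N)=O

Heavy atoms from the SMILES: 9 C, 1 Cl, 1 I, 1 N, 2 O.
Implicit hydrogens by atom environment:
  4 × C: 1 H each → 4
  3 × C: 2 H each → 6
  2 × O: no H
  1 × C: 3 H
  1 × C: no H
  1 × Cl: no H
  1 × I: no H
  1 × N: 2 H
  Total hydrogens = 15.
Molecular formula: C9H15ClINO2

C9H15ClINO2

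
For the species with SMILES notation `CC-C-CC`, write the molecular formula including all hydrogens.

Heavy atoms from the SMILES: 5 C.
Implicit hydrogens by atom environment:
  3 × C: 2 H each → 6
  2 × C: 3 H each → 6
  Total hydrogens = 12.
Molecular formula: C5H12

C5H12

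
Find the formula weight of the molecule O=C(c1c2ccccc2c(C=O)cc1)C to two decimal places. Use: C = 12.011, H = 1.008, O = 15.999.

Molecular formula: C13H10O2.
M = 13×12.011 + 10×1.008 + 2×15.999 = 198.22 g/mol.

198.22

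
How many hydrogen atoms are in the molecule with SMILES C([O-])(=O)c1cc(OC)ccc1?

Hydrogens are implicit in SMILES; fill each atom to its normal valence:
  4 × C (aromatic): 1 H each → 4
  2 × C (aromatic): no H
  2 × O: no H
  1 × C: 3 H
  1 × C: no H
  1 × O (charge -1): no H
  Total hydrogens = 7.

7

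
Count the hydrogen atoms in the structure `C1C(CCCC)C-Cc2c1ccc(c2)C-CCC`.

28

Hydrogens are implicit in SMILES; fill each atom to its normal valence:
  9 × C: 2 H each → 18
  3 × C (aromatic): 1 H each → 3
  3 × C (aromatic): no H
  2 × C: 3 H each → 6
  1 × C: 1 H
  Total hydrogens = 28.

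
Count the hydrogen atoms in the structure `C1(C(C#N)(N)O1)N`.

5

Hydrogens are implicit in SMILES; fill each atom to its normal valence:
  2 × C: no H
  2 × N: 2 H each → 4
  1 × C: 1 H
  1 × N: no H
  1 × O: no H
  Total hydrogens = 5.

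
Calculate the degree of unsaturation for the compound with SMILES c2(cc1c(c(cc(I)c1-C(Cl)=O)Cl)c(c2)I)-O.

Molecular formula from the SMILES: C11H4Cl2I2O2.
DoU = (2C + 2 + N − H − X)/2 = (2·11 + 2 + 0 − 4 − 4)/2 = 16/2 = 8.
(Structurally: 2 ring(s) + 6 π bond(s) = 8.)

8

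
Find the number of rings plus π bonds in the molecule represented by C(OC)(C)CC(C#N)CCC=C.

Molecular formula from the SMILES: C10H17NO.
DoU = (2C + 2 + N − H − X)/2 = (2·10 + 2 + 1 − 17 − 0)/2 = 6/2 = 3.
(Structurally: 0 ring(s) + 3 π bond(s) = 3.)

3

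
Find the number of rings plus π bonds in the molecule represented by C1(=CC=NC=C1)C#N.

6

Molecular formula from the SMILES: C6H4N2.
DoU = (2C + 2 + N − H − X)/2 = (2·6 + 2 + 2 − 4 − 0)/2 = 12/2 = 6.
(Structurally: 1 ring(s) + 5 π bond(s) = 6.)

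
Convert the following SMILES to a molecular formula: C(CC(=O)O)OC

C4H8O3

Heavy atoms from the SMILES: 4 C, 3 O.
Implicit hydrogens by atom environment:
  2 × C: 2 H each → 4
  2 × O: no H
  1 × C: 3 H
  1 × C: no H
  1 × O: 1 H
  Total hydrogens = 8.
Molecular formula: C4H8O3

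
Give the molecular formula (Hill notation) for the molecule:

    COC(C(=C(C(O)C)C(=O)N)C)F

C8H14FNO3

Heavy atoms from the SMILES: 8 C, 1 F, 1 N, 3 O.
Implicit hydrogens by atom environment:
  3 × C: 3 H each → 9
  3 × C: no H
  2 × C: 1 H each → 2
  2 × O: no H
  1 × F: no H
  1 × N: 2 H
  1 × O: 1 H
  Total hydrogens = 14.
Molecular formula: C8H14FNO3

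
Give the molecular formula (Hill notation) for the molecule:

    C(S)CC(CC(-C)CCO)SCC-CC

C12H26OS2

Heavy atoms from the SMILES: 12 C, 1 O, 2 S.
Implicit hydrogens by atom environment:
  8 × C: 2 H each → 16
  2 × C: 3 H each → 6
  2 × C: 1 H each → 2
  1 × O: 1 H
  1 × S: 1 H
  1 × S: no H
  Total hydrogens = 26.
Molecular formula: C12H26OS2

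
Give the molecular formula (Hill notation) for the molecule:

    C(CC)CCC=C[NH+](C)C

Heavy atoms from the SMILES: 9 C, 1 N.
Implicit hydrogens by atom environment:
  4 × C: 2 H each → 8
  3 × C: 3 H each → 9
  2 × C: 1 H each → 2
  1 × N (charge +1): 1 H
  Total hydrogens = 20.
Net charge +1.
Molecular formula: C9H20N+

C9H20N+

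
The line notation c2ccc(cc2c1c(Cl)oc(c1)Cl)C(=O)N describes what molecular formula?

C11H7Cl2NO2

Heavy atoms from the SMILES: 11 C, 2 Cl, 1 N, 2 O.
Implicit hydrogens by atom environment:
  5 × C (aromatic): 1 H each → 5
  5 × C (aromatic): no H
  2 × Cl: no H
  1 × C: no H
  1 × N: 2 H
  1 × O (aromatic): no H
  1 × O: no H
  Total hydrogens = 7.
Molecular formula: C11H7Cl2NO2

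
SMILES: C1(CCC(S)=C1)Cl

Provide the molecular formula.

C5H7ClS

Heavy atoms from the SMILES: 5 C, 1 Cl, 1 S.
Implicit hydrogens by atom environment:
  2 × C: 2 H each → 4
  2 × C: 1 H each → 2
  1 × C: no H
  1 × Cl: no H
  1 × S: 1 H
  Total hydrogens = 7.
Molecular formula: C5H7ClS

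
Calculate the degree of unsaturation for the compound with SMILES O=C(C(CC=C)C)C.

2

Molecular formula from the SMILES: C7H12O.
DoU = (2C + 2 + N − H − X)/2 = (2·7 + 2 + 0 − 12 − 0)/2 = 4/2 = 2.
(Structurally: 0 ring(s) + 2 π bond(s) = 2.)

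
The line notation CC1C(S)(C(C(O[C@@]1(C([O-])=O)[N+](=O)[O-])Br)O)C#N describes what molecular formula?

C8H8BrN2O6S-

Heavy atoms from the SMILES: 1 Br, 8 C, 2 N, 6 O, 1 S.
Implicit hydrogens by atom environment:
  4 × C: no H
  3 × C: 1 H each → 3
  3 × O: no H
  2 × O (charge -1): no H
  1 × Br: no H
  1 × C: 3 H
  1 × N: no H
  1 × N (charge +1): no H
  1 × O: 1 H
  1 × S: 1 H
  Total hydrogens = 8.
Net charge -1.
Molecular formula: C8H8BrN2O6S-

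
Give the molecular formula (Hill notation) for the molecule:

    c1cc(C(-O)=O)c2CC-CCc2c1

C11H12O2

Heavy atoms from the SMILES: 11 C, 2 O.
Implicit hydrogens by atom environment:
  4 × C: 2 H each → 8
  3 × C (aromatic): 1 H each → 3
  3 × C (aromatic): no H
  1 × C: no H
  1 × O: 1 H
  1 × O: no H
  Total hydrogens = 12.
Molecular formula: C11H12O2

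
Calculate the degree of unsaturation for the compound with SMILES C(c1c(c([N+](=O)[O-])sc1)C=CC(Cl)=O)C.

6

Molecular formula from the SMILES: C9H8ClNO3S.
DoU = (2C + 2 + N − H − X)/2 = (2·9 + 2 + 1 − 8 − 1)/2 = 12/2 = 6.
(Structurally: 1 ring(s) + 5 π bond(s) = 6.)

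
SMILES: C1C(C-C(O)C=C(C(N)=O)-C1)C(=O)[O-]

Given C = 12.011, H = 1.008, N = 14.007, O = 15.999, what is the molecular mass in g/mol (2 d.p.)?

198.20

Molecular formula: C9H12NO4-.
M = 9×12.011 + 12×1.008 + 1×14.007 + 4×15.999 = 198.20 g/mol.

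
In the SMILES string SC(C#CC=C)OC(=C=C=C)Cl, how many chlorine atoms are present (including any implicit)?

The symbol for chlorine appears 1 time in the SMILES.

1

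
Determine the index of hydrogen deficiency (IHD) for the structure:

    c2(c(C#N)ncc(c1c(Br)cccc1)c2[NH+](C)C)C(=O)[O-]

11

Molecular formula from the SMILES: C15H12BrN3O2.
DoU = (2C + 2 + N − H − X)/2 = (2·15 + 2 + 3 − 12 − 1)/2 = 22/2 = 11.
(Structurally: 2 ring(s) + 9 π bond(s) = 11.)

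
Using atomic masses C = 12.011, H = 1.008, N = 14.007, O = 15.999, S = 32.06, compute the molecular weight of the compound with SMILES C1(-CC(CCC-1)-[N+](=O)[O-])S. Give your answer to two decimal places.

Molecular formula: C6H11NO2S.
M = 6×12.011 + 11×1.008 + 1×14.007 + 2×15.999 + 1×32.06 = 161.22 g/mol.

161.22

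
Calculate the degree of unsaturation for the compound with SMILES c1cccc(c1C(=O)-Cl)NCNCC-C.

5

Molecular formula from the SMILES: C11H15ClN2O.
DoU = (2C + 2 + N − H − X)/2 = (2·11 + 2 + 2 − 15 − 1)/2 = 10/2 = 5.
(Structurally: 1 ring(s) + 4 π bond(s) = 5.)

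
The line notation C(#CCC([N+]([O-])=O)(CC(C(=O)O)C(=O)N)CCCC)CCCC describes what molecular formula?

C16H26N2O5

Heavy atoms from the SMILES: 16 C, 2 N, 5 O.
Implicit hydrogens by atom environment:
  8 × C: 2 H each → 16
  5 × C: no H
  3 × O: no H
  2 × C: 3 H each → 6
  1 × C: 1 H
  1 × N: 2 H
  1 × N (charge +1): no H
  1 × O: 1 H
  1 × O (charge -1): no H
  Total hydrogens = 26.
Molecular formula: C16H26N2O5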